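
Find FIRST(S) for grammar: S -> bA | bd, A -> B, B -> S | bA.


Per alternative of S: FIRST(bA) = {b}; FIRST(bd) = {b}
FIRST(S) = {b}


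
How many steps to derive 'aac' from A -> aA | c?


Derivation: A => aA => aaA => aac
Steps: 3


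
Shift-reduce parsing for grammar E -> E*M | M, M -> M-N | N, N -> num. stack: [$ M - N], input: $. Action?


handle 'M-N' on top
Action: reduce (M -> M-N)


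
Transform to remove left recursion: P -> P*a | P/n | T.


Left-recursive alternatives: P*a, P/n; non-recursive: T
Introduce P': P -> TP', P' -> *aP' | /nP' | ε


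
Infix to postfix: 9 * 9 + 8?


Left to right (same or higher precedence on left)
Postfix: 9 9 * 8 +


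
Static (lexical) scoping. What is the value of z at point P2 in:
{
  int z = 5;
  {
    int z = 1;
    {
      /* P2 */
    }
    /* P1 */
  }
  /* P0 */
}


P2's block does not declare z; resolves to the enclosing declaration at depth 1
z = 1


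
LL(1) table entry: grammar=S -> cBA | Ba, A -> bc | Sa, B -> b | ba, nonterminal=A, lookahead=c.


For [A, c]: 'c' ∈ FIRST(Sa)
Entry: A -> Sa


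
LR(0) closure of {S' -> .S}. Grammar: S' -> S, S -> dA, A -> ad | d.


Start: S' -> .S
For each item with dot before a nonterminal B, add B -> .γ for every B-production
Closure: [S' -> .S, S -> .dA]


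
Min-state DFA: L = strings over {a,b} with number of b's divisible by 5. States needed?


Track (count of b) mod 5: states 0..4, accept at 0
Minimal DFA: 5 states


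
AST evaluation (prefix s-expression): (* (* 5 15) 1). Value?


Evaluate inner: (* 5 15) = 75
Evaluate root: (* 75 1) = 75
Result: 75


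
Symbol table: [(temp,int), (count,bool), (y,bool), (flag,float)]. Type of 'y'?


Lookup 'y' → type bool


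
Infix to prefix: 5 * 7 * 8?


left-to-right (same/higher precedence on left): tree is (* (* 5 7) 8)
Prefix: * * 5 7 8


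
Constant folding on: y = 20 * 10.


20 * 10 = 200 at compile time
Optimized: y = 200


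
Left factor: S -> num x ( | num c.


Common prefix: 'num'
Factored: S -> num S', S' -> x ( | c


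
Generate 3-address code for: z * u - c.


Break into single-operator statements:
t1 = z * u
t2 = t1 - c


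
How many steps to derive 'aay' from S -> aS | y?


Derivation: S => aS => aaS => aay
Steps: 3


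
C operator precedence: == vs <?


'<' is relational (level 7); '==' is equality (level 6)
Higher level binds tighter
'<' has higher precedence than '=='


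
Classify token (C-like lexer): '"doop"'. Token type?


Pattern: double-quoted sequence
Type: STRING_LITERAL


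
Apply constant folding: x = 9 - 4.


9 - 4 = 5 at compile time
Optimized: x = 5


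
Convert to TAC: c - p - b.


Break into single-operator statements:
t1 = c - p
t2 = t1 - b


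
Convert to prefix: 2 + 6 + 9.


left-to-right (same/higher precedence on left): tree is (+ (+ 2 6) 9)
Prefix: + + 2 6 9


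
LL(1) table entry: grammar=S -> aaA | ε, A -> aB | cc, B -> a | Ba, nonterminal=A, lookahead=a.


For [A, a]: 'a' ∈ FIRST(aB)
Entry: A -> aB


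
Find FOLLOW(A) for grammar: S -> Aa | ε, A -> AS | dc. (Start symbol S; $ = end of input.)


$ ∈ FOLLOW(S). For each A -> αBβ: add FIRST(β)\{ε} to FOLLOW(B); if β nullable, add FOLLOW(A).
FOLLOW(A) = {a, d}


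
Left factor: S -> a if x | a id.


Common prefix: 'a'
Factored: S -> a S', S' -> if x | id


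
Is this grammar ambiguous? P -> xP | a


right-linear, alternatives start with distinct terminals 'x' vs 'a': unique leftmost derivation
Unambiguous


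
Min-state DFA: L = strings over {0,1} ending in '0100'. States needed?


Track the longest suffix of input matching a prefix of '0100': 5 classes (prefixes of length 0..4)
Minimal DFA: 5 states


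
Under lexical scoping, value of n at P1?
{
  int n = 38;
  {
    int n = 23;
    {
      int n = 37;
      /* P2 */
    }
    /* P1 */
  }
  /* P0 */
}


n declared in the same block as P1
n = 23


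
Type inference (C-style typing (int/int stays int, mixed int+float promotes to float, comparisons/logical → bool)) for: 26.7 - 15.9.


Operand types: float - float
Rule: mixed int/float promotes to float; int/int stays int
Result type: float


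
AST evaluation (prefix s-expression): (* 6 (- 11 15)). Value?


Evaluate inner: (- 11 15) = -4
Evaluate root: (* 6 -4) = -24
Result: -24


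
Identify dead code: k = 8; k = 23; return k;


first assignment to k is overwritten before any read
Dead: 'k = 8'


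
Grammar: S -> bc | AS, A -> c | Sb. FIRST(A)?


Per alternative of A: FIRST(c) = {c}; FIRST(Sb) = {b, c}
FIRST(A) = {b, c}


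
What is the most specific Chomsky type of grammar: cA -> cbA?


LHS has context (more than one symbol) and |LHS| ≤ |RHS|
Classification: Type 1 (Context-Sensitive)


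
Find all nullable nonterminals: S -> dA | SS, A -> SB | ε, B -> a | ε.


A nonterminal is nullable iff some alternative derives ε (directly, or every symbol in it is nullable)
Nullable: {A, B}


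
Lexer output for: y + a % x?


Scan left to right, longest-match per lexeme
Tokens: ID(y), OP(+), ID(a), OP(%), ID(x)


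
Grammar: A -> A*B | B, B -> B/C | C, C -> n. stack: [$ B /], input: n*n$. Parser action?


no handle; shift 'n'
Action: shift


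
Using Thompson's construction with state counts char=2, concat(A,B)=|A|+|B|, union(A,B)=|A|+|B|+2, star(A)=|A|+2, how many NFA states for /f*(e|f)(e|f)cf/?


Syntax tree has 7 char leaf(s), 2 union(s), 1 star(s)
chars contribute 7×2 = 14; each union adds +2; each star adds +2
Total: 14 + 4 + 2 = 20 states


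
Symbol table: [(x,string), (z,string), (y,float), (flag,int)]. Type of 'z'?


Lookup 'z' → type string


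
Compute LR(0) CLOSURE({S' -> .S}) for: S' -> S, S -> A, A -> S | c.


Start: S' -> .S
For each item with dot before a nonterminal B, add B -> .γ for every B-production
Closure: [S' -> .S, S -> .A, A -> .S, A -> .c]


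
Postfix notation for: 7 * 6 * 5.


Left to right (same or higher precedence on left)
Postfix: 7 6 * 5 *


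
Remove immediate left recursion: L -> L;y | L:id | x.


Left-recursive alternatives: L;y, L:id; non-recursive: x
Introduce L': L -> xL', L' -> ;yL' | :idL' | ε


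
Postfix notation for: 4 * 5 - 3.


Left to right (same or higher precedence on left)
Postfix: 4 5 * 3 -


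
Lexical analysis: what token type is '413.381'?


Pattern: digits with a decimal point
Type: FLOAT_LITERAL


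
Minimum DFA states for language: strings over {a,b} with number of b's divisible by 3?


Track (count of b) mod 3: states 0..2, accept at 0
Minimal DFA: 3 states


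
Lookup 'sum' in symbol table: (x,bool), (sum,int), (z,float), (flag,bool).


Lookup 'sum' → type int


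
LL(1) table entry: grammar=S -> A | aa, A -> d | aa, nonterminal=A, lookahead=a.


For [A, a]: 'a' ∈ FIRST(aa)
Entry: A -> aa


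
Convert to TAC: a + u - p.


Break into single-operator statements:
t1 = a + u
t2 = t1 - p


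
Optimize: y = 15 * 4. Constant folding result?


15 * 4 = 60 at compile time
Optimized: y = 60


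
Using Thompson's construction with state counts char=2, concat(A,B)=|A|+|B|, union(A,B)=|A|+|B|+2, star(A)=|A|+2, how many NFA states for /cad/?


Syntax tree has 3 char leaf(s), 0 union(s), 0 star(s)
chars contribute 3×2 = 6; each union adds +2; each star adds +2
Total: 6 + 0 + 0 = 6 states


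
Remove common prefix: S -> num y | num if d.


Common prefix: 'num'
Factored: S -> num S', S' -> y | if d


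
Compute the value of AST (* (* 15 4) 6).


Evaluate inner: (* 15 4) = 60
Evaluate root: (* 60 6) = 360
Result: 360


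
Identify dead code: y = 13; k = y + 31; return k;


y is read by k's definition; k is returned
No dead code


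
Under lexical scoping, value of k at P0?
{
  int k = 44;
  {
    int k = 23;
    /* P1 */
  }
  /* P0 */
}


k declared in the same block as P0
k = 44


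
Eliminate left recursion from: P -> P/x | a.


Left-recursive alternatives: P/x; non-recursive: a
Introduce P': P -> aP', P' -> /xP' | ε


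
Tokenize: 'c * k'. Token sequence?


Scan left to right, longest-match per lexeme
Tokens: ID(c), OP(*), ID(k)


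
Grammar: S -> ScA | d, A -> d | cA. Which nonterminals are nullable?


A nonterminal is nullable iff some alternative derives ε (directly, or every symbol in it is nullable)
Nullable: {}


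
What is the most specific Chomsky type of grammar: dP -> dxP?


LHS has context (more than one symbol) and |LHS| ≤ |RHS|
Classification: Type 1 (Context-Sensitive)


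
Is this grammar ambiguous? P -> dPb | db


balanced d^n…b^n: each string has a unique parse
Unambiguous


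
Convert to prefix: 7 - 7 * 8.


'*' binds tighter: tree is (- 7 (* 7 8))
Prefix: - 7 * 7 8


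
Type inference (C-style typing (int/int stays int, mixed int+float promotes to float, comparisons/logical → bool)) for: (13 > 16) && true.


Operand types: bool && bool
Rule: logical operators take bool operands and yield bool
Result type: bool


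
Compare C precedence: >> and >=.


'>>' is shift (level 8); '>=' is relational (level 7)
Higher level binds tighter
'>>' has higher precedence than '>='


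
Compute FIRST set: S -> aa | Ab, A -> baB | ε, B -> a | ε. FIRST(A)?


Per alternative of A: FIRST(baB) = {b}; FIRST(ε) = {ε}
FIRST(A) = {b, ε}


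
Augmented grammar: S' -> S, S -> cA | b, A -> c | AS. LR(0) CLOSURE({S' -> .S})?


Start: S' -> .S
For each item with dot before a nonterminal B, add B -> .γ for every B-production
Closure: [S' -> .S, S -> .cA, S -> .b]


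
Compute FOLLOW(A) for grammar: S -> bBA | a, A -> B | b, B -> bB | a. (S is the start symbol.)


$ ∈ FOLLOW(S). For each A -> αBβ: add FIRST(β)\{ε} to FOLLOW(B); if β nullable, add FOLLOW(A).
FOLLOW(A) = {$}


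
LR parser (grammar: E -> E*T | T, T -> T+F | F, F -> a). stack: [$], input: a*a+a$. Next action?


no handle on stack; shift 'a'
Action: shift


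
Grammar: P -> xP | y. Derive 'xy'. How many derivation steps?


Derivation: P => xP => xy
Steps: 2


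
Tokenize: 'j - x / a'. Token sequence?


Scan left to right, longest-match per lexeme
Tokens: ID(j), OP(-), ID(x), OP(/), ID(a)


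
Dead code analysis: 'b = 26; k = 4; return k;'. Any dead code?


b is assigned but never read
Dead: 'b = 26'


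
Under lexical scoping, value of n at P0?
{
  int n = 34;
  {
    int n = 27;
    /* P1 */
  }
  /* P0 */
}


n declared in the same block as P0
n = 34


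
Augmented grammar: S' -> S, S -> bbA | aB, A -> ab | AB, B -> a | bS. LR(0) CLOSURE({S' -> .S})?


Start: S' -> .S
For each item with dot before a nonterminal B, add B -> .γ for every B-production
Closure: [S' -> .S, S -> .bbA, S -> .aB]


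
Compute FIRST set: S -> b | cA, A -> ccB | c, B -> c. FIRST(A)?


Per alternative of A: FIRST(ccB) = {c}; FIRST(c) = {c}
FIRST(A) = {c}


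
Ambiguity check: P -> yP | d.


right-linear, alternatives start with distinct terminals 'y' vs 'd': unique leftmost derivation
Unambiguous


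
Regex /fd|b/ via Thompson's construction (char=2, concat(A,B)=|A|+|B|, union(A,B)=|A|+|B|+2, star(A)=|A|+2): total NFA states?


Syntax tree has 3 char leaf(s), 1 union(s), 0 star(s)
chars contribute 3×2 = 6; each union adds +2; each star adds +2
Total: 6 + 2 + 0 = 8 states


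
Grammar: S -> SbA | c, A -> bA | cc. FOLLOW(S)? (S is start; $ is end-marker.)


$ ∈ FOLLOW(S). For each A -> αBβ: add FIRST(β)\{ε} to FOLLOW(B); if β nullable, add FOLLOW(A).
FOLLOW(S) = {$, b}


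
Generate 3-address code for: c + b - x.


Break into single-operator statements:
t1 = c + b
t2 = t1 - x


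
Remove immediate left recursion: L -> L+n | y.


Left-recursive alternatives: L+n; non-recursive: y
Introduce L': L -> yL', L' -> +nL' | ε


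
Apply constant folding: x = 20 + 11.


20 + 11 = 31 at compile time
Optimized: x = 31


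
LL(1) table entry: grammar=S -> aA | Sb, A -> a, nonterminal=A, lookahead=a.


For [A, a]: 'a' ∈ FIRST(a)
Entry: A -> a


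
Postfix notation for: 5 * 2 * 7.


Left to right (same or higher precedence on left)
Postfix: 5 2 * 7 *


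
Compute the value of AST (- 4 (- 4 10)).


Evaluate inner: (- 4 10) = -6
Evaluate root: (- 4 -6) = 10
Result: 10


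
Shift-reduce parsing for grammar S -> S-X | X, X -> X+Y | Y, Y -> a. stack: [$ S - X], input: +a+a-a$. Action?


'+' can extend X; shift to build X -> X+Y
Action: shift


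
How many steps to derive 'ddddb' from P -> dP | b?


Derivation: P => dP => ddP => dddP => ddddP => ddddb
Steps: 5


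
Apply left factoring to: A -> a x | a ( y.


Common prefix: 'a'
Factored: A -> a A', A' -> x | ( y


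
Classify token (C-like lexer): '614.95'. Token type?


Pattern: digits with a decimal point
Type: FLOAT_LITERAL


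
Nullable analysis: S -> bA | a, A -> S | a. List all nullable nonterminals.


A nonterminal is nullable iff some alternative derives ε (directly, or every symbol in it is nullable)
Nullable: {}


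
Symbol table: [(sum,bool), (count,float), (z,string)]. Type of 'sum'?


Lookup 'sum' → type bool


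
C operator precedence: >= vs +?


'+' is additive (level 9); '>=' is relational (level 7)
Higher level binds tighter
'+' has higher precedence than '>='


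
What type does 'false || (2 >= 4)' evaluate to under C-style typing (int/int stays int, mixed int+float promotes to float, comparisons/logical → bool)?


Operand types: bool || bool
Rule: logical operators take bool operands and yield bool
Result type: bool


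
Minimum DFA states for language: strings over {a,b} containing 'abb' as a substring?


KMP-style automaton: 3 progress states + 1 absorbing accept = 4
Minimal DFA: 4 states


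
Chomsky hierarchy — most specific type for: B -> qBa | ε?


Single nonterminal LHS, but q^n a^n is not regular
Classification: Type 2 (Context-Free)


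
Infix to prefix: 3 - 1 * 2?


'*' binds tighter: tree is (- 3 (* 1 2))
Prefix: - 3 * 1 2


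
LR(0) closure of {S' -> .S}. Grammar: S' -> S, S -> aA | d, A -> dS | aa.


Start: S' -> .S
For each item with dot before a nonterminal B, add B -> .γ for every B-production
Closure: [S' -> .S, S -> .aA, S -> .d]


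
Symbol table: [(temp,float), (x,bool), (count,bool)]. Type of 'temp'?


Lookup 'temp' → type float


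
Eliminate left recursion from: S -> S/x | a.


Left-recursive alternatives: S/x; non-recursive: a
Introduce S': S -> aS', S' -> /xS' | ε


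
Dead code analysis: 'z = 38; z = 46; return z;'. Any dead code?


first assignment to z is overwritten before any read
Dead: 'z = 38'


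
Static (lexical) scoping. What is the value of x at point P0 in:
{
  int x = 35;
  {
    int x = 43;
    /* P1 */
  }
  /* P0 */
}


x declared in the same block as P0
x = 35


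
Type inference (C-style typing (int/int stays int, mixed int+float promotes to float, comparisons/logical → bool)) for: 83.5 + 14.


Operand types: float + int
Rule: mixed int/float promotes to float; int/int stays int
Result type: float


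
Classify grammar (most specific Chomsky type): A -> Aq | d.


Left-linear: every RHS is a terminal or one nonterminal followed by a terminal
Classification: Type 3 (Regular)


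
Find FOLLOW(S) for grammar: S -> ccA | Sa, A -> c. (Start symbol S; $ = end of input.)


$ ∈ FOLLOW(S). For each A -> αBβ: add FIRST(β)\{ε} to FOLLOW(B); if β nullable, add FOLLOW(A).
FOLLOW(S) = {$, a}


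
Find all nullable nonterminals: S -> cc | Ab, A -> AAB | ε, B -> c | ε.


A nonterminal is nullable iff some alternative derives ε (directly, or every symbol in it is nullable)
Nullable: {A, B}


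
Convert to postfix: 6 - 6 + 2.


Left to right (same or higher precedence on left)
Postfix: 6 6 - 2 +


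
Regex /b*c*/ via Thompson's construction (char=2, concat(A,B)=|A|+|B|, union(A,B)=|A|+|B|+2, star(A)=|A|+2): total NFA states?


Syntax tree has 2 char leaf(s), 0 union(s), 2 star(s)
chars contribute 2×2 = 4; each union adds +2; each star adds +2
Total: 4 + 0 + 4 = 8 states


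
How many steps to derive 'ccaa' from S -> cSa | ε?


Derivation: S => cSa => ccSaa => ccaa
Steps: 3


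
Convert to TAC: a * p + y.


Break into single-operator statements:
t1 = a * p
t2 = t1 + y


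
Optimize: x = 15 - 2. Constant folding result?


15 - 2 = 13 at compile time
Optimized: x = 13


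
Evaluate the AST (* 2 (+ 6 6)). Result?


Evaluate inner: (+ 6 6) = 12
Evaluate root: (* 2 12) = 24
Result: 24


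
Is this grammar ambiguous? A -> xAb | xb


balanced x^n…b^n: each string has a unique parse
Unambiguous


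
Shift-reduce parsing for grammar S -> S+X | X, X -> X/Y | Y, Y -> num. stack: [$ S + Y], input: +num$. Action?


'Y' (not preceded by X/) is the handle for X -> Y
Action: reduce (X -> Y)


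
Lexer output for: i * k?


Scan left to right, longest-match per lexeme
Tokens: ID(i), OP(*), ID(k)


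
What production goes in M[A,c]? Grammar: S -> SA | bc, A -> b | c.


For [A, c]: 'c' ∈ FIRST(c)
Entry: A -> c


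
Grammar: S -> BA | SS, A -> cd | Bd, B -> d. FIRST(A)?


Per alternative of A: FIRST(cd) = {c}; FIRST(Bd) = {d}
FIRST(A) = {c, d}


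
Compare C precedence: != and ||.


'!=' is equality (level 6); '||' is logical OR (level 1)
Higher level binds tighter
'!=' has higher precedence than '||'


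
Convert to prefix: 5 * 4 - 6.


left-to-right (same/higher precedence on left): tree is (- (* 5 4) 6)
Prefix: - * 5 4 6


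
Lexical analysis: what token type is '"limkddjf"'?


Pattern: double-quoted sequence
Type: STRING_LITERAL


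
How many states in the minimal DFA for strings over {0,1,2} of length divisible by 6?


Track length mod 6: states 0..5, accept at 0
Minimal DFA: 6 states


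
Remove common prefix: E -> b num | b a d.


Common prefix: 'b'
Factored: E -> b E', E' -> num | a d


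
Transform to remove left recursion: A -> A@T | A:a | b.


Left-recursive alternatives: A@T, A:a; non-recursive: b
Introduce A': A -> bA', A' -> @TA' | :aA' | ε


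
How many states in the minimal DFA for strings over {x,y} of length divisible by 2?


Track length mod 2: states 0..1, accept at 0
Minimal DFA: 2 states


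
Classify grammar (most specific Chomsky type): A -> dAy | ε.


Single nonterminal LHS, but d^n y^n is not regular
Classification: Type 2 (Context-Free)


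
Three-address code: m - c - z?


Break into single-operator statements:
t1 = m - c
t2 = t1 - z


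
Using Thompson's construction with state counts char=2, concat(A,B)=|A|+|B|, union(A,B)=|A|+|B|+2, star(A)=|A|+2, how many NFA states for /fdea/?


Syntax tree has 4 char leaf(s), 0 union(s), 0 star(s)
chars contribute 4×2 = 8; each union adds +2; each star adds +2
Total: 8 + 0 + 0 = 8 states


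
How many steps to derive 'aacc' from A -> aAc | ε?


Derivation: A => aAc => aaAcc => aacc
Steps: 3


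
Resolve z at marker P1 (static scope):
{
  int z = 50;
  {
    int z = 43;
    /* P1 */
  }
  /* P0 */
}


z declared in the same block as P1
z = 43


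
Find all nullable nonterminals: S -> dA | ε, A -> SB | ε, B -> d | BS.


A nonterminal is nullable iff some alternative derives ε (directly, or every symbol in it is nullable)
Nullable: {A, S}


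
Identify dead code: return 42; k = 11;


statement follows a return and is unreachable
Dead: 'k = 11'


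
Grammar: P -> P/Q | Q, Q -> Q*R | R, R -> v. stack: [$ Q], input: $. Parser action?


lookahead ∉ {*} so Q won't extend; reduce P -> Q
Action: reduce (P -> Q)


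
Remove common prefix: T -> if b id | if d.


Common prefix: 'if'
Factored: T -> if T', T' -> b id | d


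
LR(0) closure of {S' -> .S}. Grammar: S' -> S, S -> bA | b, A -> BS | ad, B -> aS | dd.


Start: S' -> .S
For each item with dot before a nonterminal B, add B -> .γ for every B-production
Closure: [S' -> .S, S -> .bA, S -> .b]


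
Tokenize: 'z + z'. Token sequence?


Scan left to right, longest-match per lexeme
Tokens: ID(z), OP(+), ID(z)


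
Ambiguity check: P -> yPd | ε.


balanced y^n…d^n: each string has a unique parse
Unambiguous


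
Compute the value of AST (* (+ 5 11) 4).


Evaluate inner: (+ 5 11) = 16
Evaluate root: (* 16 4) = 64
Result: 64


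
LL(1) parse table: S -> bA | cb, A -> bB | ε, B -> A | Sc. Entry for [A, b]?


For [A, b]: 'b' ∈ FIRST(bB)
Entry: A -> bB


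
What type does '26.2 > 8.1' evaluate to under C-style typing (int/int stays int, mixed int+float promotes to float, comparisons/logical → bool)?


Operand types: float > float
Rule: comparison yields bool
Result type: bool


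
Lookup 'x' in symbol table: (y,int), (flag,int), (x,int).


Lookup 'x' → type int


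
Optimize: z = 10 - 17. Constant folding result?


10 - 17 = -7 at compile time
Optimized: z = -7


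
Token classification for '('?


Pattern: delimiter/punctuation
Type: PUNCTUATION


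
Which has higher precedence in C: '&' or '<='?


'<=' is relational (level 7); '&' is bitwise AND (level 5)
Higher level binds tighter
'<=' has higher precedence than '&'


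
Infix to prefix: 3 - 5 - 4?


left-to-right (same/higher precedence on left): tree is (- (- 3 5) 4)
Prefix: - - 3 5 4


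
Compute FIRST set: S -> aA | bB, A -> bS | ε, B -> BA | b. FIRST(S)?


Per alternative of S: FIRST(aA) = {a}; FIRST(bB) = {b}
FIRST(S) = {a, b}


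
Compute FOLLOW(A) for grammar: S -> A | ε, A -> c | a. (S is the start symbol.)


$ ∈ FOLLOW(S). For each A -> αBβ: add FIRST(β)\{ε} to FOLLOW(B); if β nullable, add FOLLOW(A).
FOLLOW(A) = {$}


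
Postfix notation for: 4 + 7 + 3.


Left to right (same or higher precedence on left)
Postfix: 4 7 + 3 +


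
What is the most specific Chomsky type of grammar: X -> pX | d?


Right-linear: every RHS is a terminal or a terminal followed by one nonterminal
Classification: Type 3 (Regular)


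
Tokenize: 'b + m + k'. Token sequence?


Scan left to right, longest-match per lexeme
Tokens: ID(b), OP(+), ID(m), OP(+), ID(k)


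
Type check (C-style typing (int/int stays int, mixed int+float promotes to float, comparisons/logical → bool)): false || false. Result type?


Operand types: bool || bool
Rule: logical operators take bool operands and yield bool
Result type: bool


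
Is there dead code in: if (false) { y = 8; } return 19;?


condition is constant false, so the whole block is unreachable
Dead: 'if (false) { y = 8; }'


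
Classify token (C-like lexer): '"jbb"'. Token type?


Pattern: double-quoted sequence
Type: STRING_LITERAL


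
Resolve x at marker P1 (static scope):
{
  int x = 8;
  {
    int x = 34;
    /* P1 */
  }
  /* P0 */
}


x declared in the same block as P1
x = 34


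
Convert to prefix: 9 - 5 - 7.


left-to-right (same/higher precedence on left): tree is (- (- 9 5) 7)
Prefix: - - 9 5 7


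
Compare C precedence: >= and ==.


'>=' is relational (level 7); '==' is equality (level 6)
Higher level binds tighter
'>=' has higher precedence than '=='


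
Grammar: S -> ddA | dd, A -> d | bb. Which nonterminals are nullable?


A nonterminal is nullable iff some alternative derives ε (directly, or every symbol in it is nullable)
Nullable: {}


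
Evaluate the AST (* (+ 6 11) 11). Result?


Evaluate inner: (+ 6 11) = 17
Evaluate root: (* 17 11) = 187
Result: 187


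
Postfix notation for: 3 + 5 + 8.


Left to right (same or higher precedence on left)
Postfix: 3 5 + 8 +


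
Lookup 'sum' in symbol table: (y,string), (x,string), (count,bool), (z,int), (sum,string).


Lookup 'sum' → type string


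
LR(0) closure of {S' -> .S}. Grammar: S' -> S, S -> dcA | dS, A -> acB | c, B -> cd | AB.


Start: S' -> .S
For each item with dot before a nonterminal B, add B -> .γ for every B-production
Closure: [S' -> .S, S -> .dcA, S -> .dS]


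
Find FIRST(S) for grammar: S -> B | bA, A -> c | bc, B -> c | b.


Per alternative of S: FIRST(B) = {b, c}; FIRST(bA) = {b}
FIRST(S) = {b, c}


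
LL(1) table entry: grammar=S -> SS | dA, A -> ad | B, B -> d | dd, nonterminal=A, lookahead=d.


For [A, d]: 'd' ∈ FIRST(B)
Entry: A -> B


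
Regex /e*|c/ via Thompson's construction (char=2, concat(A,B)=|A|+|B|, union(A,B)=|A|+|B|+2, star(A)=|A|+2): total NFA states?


Syntax tree has 2 char leaf(s), 1 union(s), 1 star(s)
chars contribute 2×2 = 4; each union adds +2; each star adds +2
Total: 4 + 2 + 2 = 8 states


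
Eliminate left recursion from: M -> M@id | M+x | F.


Left-recursive alternatives: M@id, M+x; non-recursive: F
Introduce M': M -> FM', M' -> @idM' | +xM' | ε


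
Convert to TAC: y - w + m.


Break into single-operator statements:
t1 = y - w
t2 = t1 + m


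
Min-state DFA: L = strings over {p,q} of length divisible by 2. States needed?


Track length mod 2: states 0..1, accept at 0
Minimal DFA: 2 states


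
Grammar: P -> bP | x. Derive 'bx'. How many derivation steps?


Derivation: P => bP => bx
Steps: 2


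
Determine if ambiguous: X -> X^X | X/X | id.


'id^id/id' has two parse trees (no precedence encoded between ^ and /)
Ambiguous


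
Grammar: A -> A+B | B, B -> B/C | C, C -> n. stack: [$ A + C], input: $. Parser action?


'C' (not preceded by B/) is the handle for B -> C
Action: reduce (B -> C)


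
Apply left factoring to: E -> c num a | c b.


Common prefix: 'c'
Factored: E -> c E', E' -> num a | b


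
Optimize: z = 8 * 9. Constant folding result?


8 * 9 = 72 at compile time
Optimized: z = 72


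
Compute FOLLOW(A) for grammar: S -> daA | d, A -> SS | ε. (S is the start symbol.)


$ ∈ FOLLOW(S). For each A -> αBβ: add FIRST(β)\{ε} to FOLLOW(B); if β nullable, add FOLLOW(A).
FOLLOW(A) = {$, d}


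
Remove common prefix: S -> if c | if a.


Common prefix: 'if'
Factored: S -> if S', S' -> c | a


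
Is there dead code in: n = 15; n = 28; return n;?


first assignment to n is overwritten before any read
Dead: 'n = 15'


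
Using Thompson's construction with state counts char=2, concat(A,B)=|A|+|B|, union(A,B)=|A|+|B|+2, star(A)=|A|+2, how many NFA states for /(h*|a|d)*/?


Syntax tree has 3 char leaf(s), 2 union(s), 2 star(s)
chars contribute 3×2 = 6; each union adds +2; each star adds +2
Total: 6 + 4 + 4 = 14 states


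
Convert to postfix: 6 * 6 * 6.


Left to right (same or higher precedence on left)
Postfix: 6 6 * 6 *


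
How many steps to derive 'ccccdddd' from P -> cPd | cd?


Derivation: P => cPd => ccPdd => cccPddd => ccccdddd
Steps: 4


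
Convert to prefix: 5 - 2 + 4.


left-to-right (same/higher precedence on left): tree is (+ (- 5 2) 4)
Prefix: + - 5 2 4


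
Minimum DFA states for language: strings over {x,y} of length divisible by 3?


Track length mod 3: states 0..2, accept at 0
Minimal DFA: 3 states


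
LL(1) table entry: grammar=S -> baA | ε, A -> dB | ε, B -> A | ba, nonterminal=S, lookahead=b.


For [S, b]: 'b' ∈ FIRST(baA)
Entry: S -> baA


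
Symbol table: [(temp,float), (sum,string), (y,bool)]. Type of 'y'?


Lookup 'y' → type bool


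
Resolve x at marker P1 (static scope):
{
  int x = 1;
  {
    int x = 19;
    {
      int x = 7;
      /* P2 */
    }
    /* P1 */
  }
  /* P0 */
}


x declared in the same block as P1
x = 19


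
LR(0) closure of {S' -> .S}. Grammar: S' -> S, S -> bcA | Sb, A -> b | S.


Start: S' -> .S
For each item with dot before a nonterminal B, add B -> .γ for every B-production
Closure: [S' -> .S, S -> .bcA, S -> .Sb]


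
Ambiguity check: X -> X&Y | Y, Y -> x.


precedence layered via separate nonterminal Y: deterministic
Unambiguous


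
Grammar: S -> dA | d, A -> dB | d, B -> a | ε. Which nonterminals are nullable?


A nonterminal is nullable iff some alternative derives ε (directly, or every symbol in it is nullable)
Nullable: {B}


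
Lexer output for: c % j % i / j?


Scan left to right, longest-match per lexeme
Tokens: ID(c), OP(%), ID(j), OP(%), ID(i), OP(/), ID(j)


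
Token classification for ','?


Pattern: delimiter/punctuation
Type: PUNCTUATION


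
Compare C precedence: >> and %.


'%' is multiplicative (level 10); '>>' is shift (level 8)
Higher level binds tighter
'%' has higher precedence than '>>'


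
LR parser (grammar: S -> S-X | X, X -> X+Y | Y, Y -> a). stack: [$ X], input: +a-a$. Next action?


shift '+' to continue X -> X+Y
Action: shift


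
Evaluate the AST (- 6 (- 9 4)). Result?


Evaluate inner: (- 9 4) = 5
Evaluate root: (- 6 5) = 1
Result: 1


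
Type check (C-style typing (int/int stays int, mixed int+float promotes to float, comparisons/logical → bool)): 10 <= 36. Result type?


Operand types: int <= int
Rule: comparison yields bool
Result type: bool


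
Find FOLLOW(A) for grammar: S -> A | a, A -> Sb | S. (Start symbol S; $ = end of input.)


$ ∈ FOLLOW(S). For each A -> αBβ: add FIRST(β)\{ε} to FOLLOW(B); if β nullable, add FOLLOW(A).
FOLLOW(A) = {$, b}


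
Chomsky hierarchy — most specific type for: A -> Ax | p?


Left-linear: every RHS is a terminal or one nonterminal followed by a terminal
Classification: Type 3 (Regular)


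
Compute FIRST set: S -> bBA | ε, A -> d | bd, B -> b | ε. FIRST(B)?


Per alternative of B: FIRST(b) = {b}; FIRST(ε) = {ε}
FIRST(B) = {b, ε}


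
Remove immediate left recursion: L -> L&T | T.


Left-recursive alternatives: L&T; non-recursive: T
Introduce L': L -> TL', L' -> &TL' | ε


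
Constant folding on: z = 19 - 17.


19 - 17 = 2 at compile time
Optimized: z = 2


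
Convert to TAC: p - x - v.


Break into single-operator statements:
t1 = p - x
t2 = t1 - v


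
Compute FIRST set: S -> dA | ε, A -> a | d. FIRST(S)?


Per alternative of S: FIRST(dA) = {d}; FIRST(ε) = {ε}
FIRST(S) = {d, ε}


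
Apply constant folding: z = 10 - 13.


10 - 13 = -3 at compile time
Optimized: z = -3


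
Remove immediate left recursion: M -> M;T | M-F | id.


Left-recursive alternatives: M;T, M-F; non-recursive: id
Introduce M': M -> idM', M' -> ;TM' | -FM' | ε


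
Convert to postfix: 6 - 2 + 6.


Left to right (same or higher precedence on left)
Postfix: 6 2 - 6 +


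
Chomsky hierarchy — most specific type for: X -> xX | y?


Right-linear: every RHS is a terminal or a terminal followed by one nonterminal
Classification: Type 3 (Regular)


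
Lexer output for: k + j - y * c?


Scan left to right, longest-match per lexeme
Tokens: ID(k), OP(+), ID(j), OP(-), ID(y), OP(*), ID(c)


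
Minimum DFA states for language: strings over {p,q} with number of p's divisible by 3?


Track (count of p) mod 3: states 0..2, accept at 0
Minimal DFA: 3 states


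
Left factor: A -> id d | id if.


Common prefix: 'id'
Factored: A -> id A', A' -> d | if


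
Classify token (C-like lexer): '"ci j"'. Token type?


Pattern: double-quoted sequence
Type: STRING_LITERAL


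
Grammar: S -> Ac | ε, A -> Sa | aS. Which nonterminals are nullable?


A nonterminal is nullable iff some alternative derives ε (directly, or every symbol in it is nullable)
Nullable: {S}


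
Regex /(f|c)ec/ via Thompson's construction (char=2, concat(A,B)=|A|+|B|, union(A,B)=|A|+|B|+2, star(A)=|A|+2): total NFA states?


Syntax tree has 4 char leaf(s), 1 union(s), 0 star(s)
chars contribute 4×2 = 8; each union adds +2; each star adds +2
Total: 8 + 2 + 0 = 10 states


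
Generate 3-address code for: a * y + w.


Break into single-operator statements:
t1 = a * y
t2 = t1 + w


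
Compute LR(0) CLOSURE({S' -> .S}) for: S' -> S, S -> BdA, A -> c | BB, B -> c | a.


Start: S' -> .S
For each item with dot before a nonterminal B, add B -> .γ for every B-production
Closure: [S' -> .S, S -> .BdA, B -> .c, B -> .a]


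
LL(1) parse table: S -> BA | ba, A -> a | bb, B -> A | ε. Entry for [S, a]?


For [S, a]: 'a' ∈ FIRST(BA)
Entry: S -> BA


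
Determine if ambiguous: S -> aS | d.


right-linear, alternatives start with distinct terminals 'a' vs 'd': unique leftmost derivation
Unambiguous


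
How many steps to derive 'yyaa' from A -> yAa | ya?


Derivation: A => yAa => yyaa
Steps: 2


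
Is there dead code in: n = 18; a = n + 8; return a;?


n is read by a's definition; a is returned
No dead code


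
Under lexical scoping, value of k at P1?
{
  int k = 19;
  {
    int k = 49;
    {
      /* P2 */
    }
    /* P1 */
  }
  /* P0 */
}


k declared in the same block as P1
k = 49


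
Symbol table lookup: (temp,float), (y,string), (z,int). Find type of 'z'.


Lookup 'z' → type int


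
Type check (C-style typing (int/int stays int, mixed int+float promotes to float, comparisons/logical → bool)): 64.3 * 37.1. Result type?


Operand types: float * float
Rule: mixed int/float promotes to float; int/int stays int
Result type: float


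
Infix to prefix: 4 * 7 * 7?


left-to-right (same/higher precedence on left): tree is (* (* 4 7) 7)
Prefix: * * 4 7 7


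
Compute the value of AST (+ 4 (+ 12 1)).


Evaluate inner: (+ 12 1) = 13
Evaluate root: (+ 4 13) = 17
Result: 17


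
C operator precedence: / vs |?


'/' is multiplicative (level 10); '|' is bitwise OR (level 3)
Higher level binds tighter
'/' has higher precedence than '|'


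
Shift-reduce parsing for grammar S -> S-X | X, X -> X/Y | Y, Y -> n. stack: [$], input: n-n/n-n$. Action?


no handle on stack; shift 'n'
Action: shift


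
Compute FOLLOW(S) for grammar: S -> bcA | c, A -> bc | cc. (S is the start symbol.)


$ ∈ FOLLOW(S). For each A -> αBβ: add FIRST(β)\{ε} to FOLLOW(B); if β nullable, add FOLLOW(A).
FOLLOW(S) = {$}


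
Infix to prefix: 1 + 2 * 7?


'*' binds tighter: tree is (+ 1 (* 2 7))
Prefix: + 1 * 2 7


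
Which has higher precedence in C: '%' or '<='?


'%' is multiplicative (level 10); '<=' is relational (level 7)
Higher level binds tighter
'%' has higher precedence than '<='


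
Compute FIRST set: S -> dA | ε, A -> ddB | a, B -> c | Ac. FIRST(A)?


Per alternative of A: FIRST(ddB) = {d}; FIRST(a) = {a}
FIRST(A) = {a, d}


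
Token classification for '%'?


Pattern: operator symbol
Type: OPERATOR


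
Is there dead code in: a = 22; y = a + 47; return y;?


a is read by y's definition; y is returned
No dead code


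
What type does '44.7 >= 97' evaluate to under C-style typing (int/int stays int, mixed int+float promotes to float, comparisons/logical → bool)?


Operand types: float >= int
Rule: comparison yields bool
Result type: bool


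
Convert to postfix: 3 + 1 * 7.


* has higher precedence, evaluate 1*7 first
Postfix: 3 1 7 * +


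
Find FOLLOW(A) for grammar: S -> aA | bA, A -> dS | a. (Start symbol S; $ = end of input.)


$ ∈ FOLLOW(S). For each A -> αBβ: add FIRST(β)\{ε} to FOLLOW(B); if β nullable, add FOLLOW(A).
FOLLOW(A) = {$}


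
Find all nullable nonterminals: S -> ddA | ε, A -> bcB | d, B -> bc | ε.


A nonterminal is nullable iff some alternative derives ε (directly, or every symbol in it is nullable)
Nullable: {B, S}


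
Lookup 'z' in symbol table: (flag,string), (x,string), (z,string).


Lookup 'z' → type string


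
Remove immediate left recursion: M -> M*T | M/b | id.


Left-recursive alternatives: M*T, M/b; non-recursive: id
Introduce M': M -> idM', M' -> *TM' | /bM' | ε


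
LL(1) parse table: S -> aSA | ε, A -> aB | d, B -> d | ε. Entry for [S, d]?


For [S, d]: ε is nullable and 'd' ∈ FOLLOW(S)
Entry: S -> ε


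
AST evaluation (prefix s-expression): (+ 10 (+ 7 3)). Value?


Evaluate inner: (+ 7 3) = 10
Evaluate root: (+ 10 10) = 20
Result: 20


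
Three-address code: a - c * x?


Break into single-operator statements:
t1 = c * x
t2 = a - t1


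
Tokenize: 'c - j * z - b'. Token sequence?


Scan left to right, longest-match per lexeme
Tokens: ID(c), OP(-), ID(j), OP(*), ID(z), OP(-), ID(b)


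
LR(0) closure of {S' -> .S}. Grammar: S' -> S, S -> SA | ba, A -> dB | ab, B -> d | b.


Start: S' -> .S
For each item with dot before a nonterminal B, add B -> .γ for every B-production
Closure: [S' -> .S, S -> .SA, S -> .ba]


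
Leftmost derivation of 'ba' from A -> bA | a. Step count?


Derivation: A => bA => ba
Steps: 2


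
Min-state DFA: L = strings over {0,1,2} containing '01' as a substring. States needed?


KMP-style automaton: 2 progress states + 1 absorbing accept = 3
Minimal DFA: 3 states


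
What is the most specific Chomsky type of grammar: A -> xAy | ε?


Single nonterminal LHS, but x^n y^n is not regular
Classification: Type 2 (Context-Free)


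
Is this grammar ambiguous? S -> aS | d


right-linear, alternatives start with distinct terminals 'a' vs 'd': unique leftmost derivation
Unambiguous


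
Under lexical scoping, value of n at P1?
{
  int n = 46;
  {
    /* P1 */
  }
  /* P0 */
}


P1's block does not declare n; resolves to the enclosing declaration at depth 0
n = 46


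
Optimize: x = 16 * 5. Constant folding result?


16 * 5 = 80 at compile time
Optimized: x = 80


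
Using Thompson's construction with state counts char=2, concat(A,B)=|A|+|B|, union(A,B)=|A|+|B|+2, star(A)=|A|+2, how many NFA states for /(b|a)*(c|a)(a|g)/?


Syntax tree has 6 char leaf(s), 3 union(s), 1 star(s)
chars contribute 6×2 = 12; each union adds +2; each star adds +2
Total: 12 + 6 + 2 = 20 states


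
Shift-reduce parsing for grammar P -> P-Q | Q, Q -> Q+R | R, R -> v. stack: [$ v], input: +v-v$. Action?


'v' on top is the handle for R -> v
Action: reduce (R -> v)


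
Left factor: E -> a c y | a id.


Common prefix: 'a'
Factored: E -> a E', E' -> c y | id


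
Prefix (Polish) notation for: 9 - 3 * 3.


'*' binds tighter: tree is (- 9 (* 3 3))
Prefix: - 9 * 3 3


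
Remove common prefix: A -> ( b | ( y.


Common prefix: '('
Factored: A -> ( A', A' -> b | y


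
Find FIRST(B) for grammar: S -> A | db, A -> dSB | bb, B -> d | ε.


Per alternative of B: FIRST(d) = {d}; FIRST(ε) = {ε}
FIRST(B) = {d, ε}


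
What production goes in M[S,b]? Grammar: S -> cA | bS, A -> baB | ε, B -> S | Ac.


For [S, b]: 'b' ∈ FIRST(bS)
Entry: S -> bS


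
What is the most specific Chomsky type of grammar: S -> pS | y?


Right-linear: every RHS is a terminal or a terminal followed by one nonterminal
Classification: Type 3 (Regular)


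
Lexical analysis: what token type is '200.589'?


Pattern: digits with a decimal point
Type: FLOAT_LITERAL


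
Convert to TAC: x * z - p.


Break into single-operator statements:
t1 = x * z
t2 = t1 - p


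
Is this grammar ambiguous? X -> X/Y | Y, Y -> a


precedence layered via separate nonterminal Y: deterministic
Unambiguous


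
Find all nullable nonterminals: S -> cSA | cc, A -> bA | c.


A nonterminal is nullable iff some alternative derives ε (directly, or every symbol in it is nullable)
Nullable: {}


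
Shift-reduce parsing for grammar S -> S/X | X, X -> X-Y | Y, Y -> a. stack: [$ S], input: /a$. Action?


shift '/' to continue S -> S/X
Action: shift


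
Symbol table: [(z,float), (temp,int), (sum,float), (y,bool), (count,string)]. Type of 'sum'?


Lookup 'sum' → type float
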